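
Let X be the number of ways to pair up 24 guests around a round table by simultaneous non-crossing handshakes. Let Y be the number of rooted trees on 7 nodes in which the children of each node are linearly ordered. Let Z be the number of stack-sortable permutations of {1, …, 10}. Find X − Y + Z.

224676

With 24 = 2·12 people, non-crossing handshake pairings are non-crossing perfect matchings on a circle, counted by C_12. So X = C_12 = 208012.
Rooted ordered (plane) trees on m nodes have m−1 edges and are counted by C_{m−1}; m = 7 gives C_6. So Y = C_6 = 132.
By Knuth's characterisation, the stack-sortable permutations of length 10 are the 231-avoiders, numbering C_10. So Z = C_10 = 16796.
X − Y + Z = 208012 − 132 + 16796 = 224676.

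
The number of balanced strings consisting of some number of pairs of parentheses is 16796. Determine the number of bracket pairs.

Balanced strings of n bracket-pairs are counted by C_n. Since C_10 = 16796, the index is 10.

10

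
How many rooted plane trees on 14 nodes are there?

742900

A rooted plane tree on 14 nodes has 13 edges, and such trees are counted by C_13.
C_13 = C(26,13)/14 = 10400600/14 = 742900.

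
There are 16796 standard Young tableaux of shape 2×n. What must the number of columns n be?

10

Standard Young tableaux of shape 2×n are counted by C_n, and C_10 = 16796.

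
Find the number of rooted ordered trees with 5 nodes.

14

A rooted plane tree on 5 nodes has 4 edges, and such trees are counted by C_4.
C_4 = 14.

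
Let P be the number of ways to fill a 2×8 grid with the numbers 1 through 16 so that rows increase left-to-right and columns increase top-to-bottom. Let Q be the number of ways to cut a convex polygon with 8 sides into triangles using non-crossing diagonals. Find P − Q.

By the hook-length formula (or a Dyck-path bijection), SYT of shape 2×8 number C_8. So P = C_8 = 1430.
The number of triangulations of an 8-gon is the Catalan number C_6 (index = sides − 2). So Q = C_6 = 132.
P − Q = 1430 − 132 = 1298.

1298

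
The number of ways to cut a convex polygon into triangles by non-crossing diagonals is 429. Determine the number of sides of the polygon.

9

Triangulations of a convex m-gon are counted by C_{m−2}, and C_7 = 429.
So m − 2 = 7, giving m = 9 sides.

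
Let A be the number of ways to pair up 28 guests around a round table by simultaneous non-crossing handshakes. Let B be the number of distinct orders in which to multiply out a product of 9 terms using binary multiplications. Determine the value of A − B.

With 28 = 2·14 people, non-crossing handshake pairings are non-crossing perfect matchings on a circle, counted by C_14. So A = C_14 = 2674440.
Parenthesizations of m factors correspond to full binary trees with m leaves, counted by C_{m−1}; m = 9 gives C_8. So B = C_8 = 1430.
A − B = 2674440 − 1430 = 2673010.

2673010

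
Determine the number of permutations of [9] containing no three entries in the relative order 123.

For any fixed pattern of length 3, the pattern-avoiding permutations of [9] number C_9.
C_9 = 4862.

4862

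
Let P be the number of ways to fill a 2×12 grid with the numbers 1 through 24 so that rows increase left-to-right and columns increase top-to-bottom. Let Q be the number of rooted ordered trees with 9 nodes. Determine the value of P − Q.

206582

By the hook-length formula (or a Dyck-path bijection), SYT of shape 2×12 number C_12. So P = C_12 = 208012.
A rooted plane tree on 9 nodes has 8 edges, and such trees are counted by C_8. So Q = C_8 = 1430.
P − Q = 208012 − 1430 = 206582.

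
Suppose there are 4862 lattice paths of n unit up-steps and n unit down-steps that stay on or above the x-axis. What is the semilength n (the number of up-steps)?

Dyck paths of semilength n are counted by C_n; 4862 = C_9.

9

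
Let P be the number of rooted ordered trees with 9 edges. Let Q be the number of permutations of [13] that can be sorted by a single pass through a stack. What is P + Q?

747762

Rooted ordered trees with n edges are counted by C_n; here n = 9. So P = C_9 = 4862.
By Knuth's characterisation, the stack-sortable permutations of length 13 are the 231-avoiders, numbering C_13. So Q = C_13 = 742900.
P + Q = 4862 + 742900 = 747762.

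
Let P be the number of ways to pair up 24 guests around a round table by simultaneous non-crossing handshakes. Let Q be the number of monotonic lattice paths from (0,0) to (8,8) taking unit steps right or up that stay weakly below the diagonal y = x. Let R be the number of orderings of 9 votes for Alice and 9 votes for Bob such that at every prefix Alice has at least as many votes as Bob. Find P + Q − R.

With 24 = 2·12 people, non-crossing handshake pairings are non-crossing perfect matchings on a circle, counted by C_12. So P = C_12 = 208012.
Sub-diagonal monotone paths from (0,0) to (8,8) biject with Dyck paths of semilength 8, giving C_8. So Q = C_8 = 1430.
Reading a vote for the leader as '(' and for the other as ')' turns such a sequence into a balanced string of 9 pairs, so the count is C_9. So R = C_9 = 4862.
P + Q − R = 208012 + 1430 − 4862 = 204580.

204580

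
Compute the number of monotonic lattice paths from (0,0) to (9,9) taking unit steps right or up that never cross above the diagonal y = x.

4862

Sub-diagonal monotone paths from (0,0) to (9,9) biject with Dyck paths of semilength 9, giving C_9.
C_9 = C(18,9)/10 = 48620/10 = 4862.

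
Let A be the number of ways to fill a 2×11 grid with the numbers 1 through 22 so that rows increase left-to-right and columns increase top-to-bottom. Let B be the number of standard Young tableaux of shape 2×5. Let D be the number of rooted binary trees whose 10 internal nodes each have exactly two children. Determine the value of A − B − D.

Standard Young tableaux of shape 2×n are counted by C_n; here n = 11. So A = C_11 = 58786.
By the hook-length formula (or a Dyck-path bijection), SYT of shape 2×5 number C_5. So B = C_5 = 42.
Full binary trees with n internal nodes are counted by C_n; here n = 10. So D = C_10 = 16796.
A − B − D = 58786 − 42 − 16796 = 41948.

41948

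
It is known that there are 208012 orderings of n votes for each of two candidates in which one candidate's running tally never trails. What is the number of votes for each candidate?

12

Such ballot sequences with n votes each are counted by C_n, and C_12 = 208012.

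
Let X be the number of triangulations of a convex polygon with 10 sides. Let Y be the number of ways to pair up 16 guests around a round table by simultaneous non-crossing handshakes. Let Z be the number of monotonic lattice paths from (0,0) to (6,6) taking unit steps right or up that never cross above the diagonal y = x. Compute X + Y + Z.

2992

The number of triangulations of a 10-gon is the Catalan number C_8 (index = sides − 2). So X = C_8 = 1430.
With 16 = 2·8 people, non-crossing handshake pairings are non-crossing perfect matchings on a circle, counted by C_8. So Y = C_8 = 1430.
Sub-diagonal monotone paths from (0,0) to (6,6) biject with Dyck paths of semilength 6, giving C_6. So Z = C_6 = 132.
X + Y + Z = 1430 + 1430 + 132 = 2992.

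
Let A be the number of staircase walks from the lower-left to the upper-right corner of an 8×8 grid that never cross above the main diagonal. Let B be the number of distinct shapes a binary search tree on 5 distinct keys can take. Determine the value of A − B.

Monotone paths in an n×n grid that stay weakly below the diagonal are counted by C_n; here n = 8. So A = C_8 = 1430.
Rooted binary trees with 5 nodes (each child slot possibly empty) number C_5. So B = C_5 = 42.
A − B = 1430 − 42 = 1388.

1388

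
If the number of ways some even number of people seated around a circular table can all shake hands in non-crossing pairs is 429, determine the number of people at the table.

Non-crossing handshake pairings of 2n people are counted by C_n, and C_7 = 429.
So n = 7, and there are 2n = 14 people.

14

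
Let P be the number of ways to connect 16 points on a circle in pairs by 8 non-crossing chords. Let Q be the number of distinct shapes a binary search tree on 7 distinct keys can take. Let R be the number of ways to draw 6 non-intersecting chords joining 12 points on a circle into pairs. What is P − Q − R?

Pairing 16 circle points by 8 non-crossing chords gives C_8 matchings. So P = C_8 = 1430.
Rooted binary trees with 7 nodes (each child slot possibly empty) number C_7. So Q = C_7 = 429.
Non-crossing perfect matchings of 2n points on a circle are counted by C_n; with 12 points, n = 6. So R = C_6 = 132.
P − Q − R = 1430 − 429 − 132 = 869.

869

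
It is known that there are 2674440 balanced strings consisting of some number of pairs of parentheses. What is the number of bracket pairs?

14

Balanced strings of n bracket-pairs are counted by C_n. The Catalan number equal to 2674440 is C_14.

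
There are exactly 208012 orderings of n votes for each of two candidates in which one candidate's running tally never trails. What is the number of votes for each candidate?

Such ballot sequences with n votes each are counted by C_n. The Catalan number equal to 208012 is C_12.

12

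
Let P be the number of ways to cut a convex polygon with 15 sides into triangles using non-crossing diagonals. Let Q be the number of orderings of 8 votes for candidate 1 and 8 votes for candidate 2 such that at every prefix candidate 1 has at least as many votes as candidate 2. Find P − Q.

741470

Triangulations of a convex m-gon are counted by C_{m−2}; with m = 15 this is C_13. So P = C_13 = 742900.
Reading a vote for the leader as '(' and for the other as ')' turns such a sequence into a balanced string of 8 pairs, so the count is C_8. So Q = C_8 = 1430.
P − Q = 742900 − 1430 = 741470.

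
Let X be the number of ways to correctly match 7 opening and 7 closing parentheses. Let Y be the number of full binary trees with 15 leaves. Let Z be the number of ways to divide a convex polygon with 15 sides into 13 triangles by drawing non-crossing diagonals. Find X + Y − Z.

1931969

Balanced strings of n pairs of brackets are counted by C_n; here n = 7. So X = C_7 = 429.
A full binary tree with L leaves has L−1 internal nodes and is counted by C_{L−1}; L = 15 gives C_14. So Y = C_14 = 2674440.
The number of triangulations of a 15-gon is the Catalan number C_13 (index = sides − 2). So Z = C_13 = 742900.
X + Y − Z = 429 + 2674440 − 742900 = 1931969.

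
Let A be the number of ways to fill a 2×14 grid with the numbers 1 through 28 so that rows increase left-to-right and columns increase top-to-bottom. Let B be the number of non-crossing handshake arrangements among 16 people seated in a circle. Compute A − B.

Standard Young tableaux of shape 2×n are counted by C_n; here n = 14. So A = C_14 = 2674440.
With 16 = 2·8 people, non-crossing handshake pairings are non-crossing perfect matchings on a circle, counted by C_8. So B = C_8 = 1430.
A − B = 2674440 − 1430 = 2673010.

2673010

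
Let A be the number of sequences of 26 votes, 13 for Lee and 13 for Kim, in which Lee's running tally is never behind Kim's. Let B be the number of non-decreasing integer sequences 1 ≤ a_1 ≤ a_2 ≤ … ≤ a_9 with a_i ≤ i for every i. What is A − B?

738038

Ballot sequences with n votes each where one side never trails are Dyck words, counted by C_n; here n = 13. So A = C_13 = 742900.
Weakly increasing sequences with a_i ≤ i biject with Dyck paths of semilength 9, so there are C_9. So B = C_9 = 4862.
A − B = 742900 − 4862 = 738038.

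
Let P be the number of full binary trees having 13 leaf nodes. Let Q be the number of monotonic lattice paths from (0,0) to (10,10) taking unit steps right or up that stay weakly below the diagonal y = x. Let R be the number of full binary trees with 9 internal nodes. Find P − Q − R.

Full binary trees with 13 leaves have 13−1 = 12 internal nodes, so there are C_12 of them. So P = C_12 = 208012.
Sub-diagonal monotone paths from (0,0) to (10,10) biject with Dyck paths of semilength 10, giving C_10. So Q = C_10 = 16796.
Full binary trees with n internal nodes are counted by C_n; here n = 9. So R = C_9 = 4862.
P − Q − R = 208012 − 16796 − 4862 = 186354.

186354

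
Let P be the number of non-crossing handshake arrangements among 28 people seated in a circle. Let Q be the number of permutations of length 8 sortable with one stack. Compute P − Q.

Non-crossing handshake pairings of 2n people are counted by C_n; 28 people gives n = 14. So P = C_14 = 2674440.
By Knuth's characterisation, the stack-sortable permutations of length 8 are the 231-avoiders, numbering C_8. So Q = C_8 = 1430.
P − Q = 2674440 − 1430 = 2673010.

2673010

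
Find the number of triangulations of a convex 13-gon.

58786

Triangulations of a convex m-gon are counted by C_{m−2}; with m = 13 this is C_11.
C_11 = 58786.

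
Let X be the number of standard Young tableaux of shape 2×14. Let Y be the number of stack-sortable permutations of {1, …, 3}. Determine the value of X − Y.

2674435

By the hook-length formula (or a Dyck-path bijection), SYT of shape 2×14 number C_14. So X = C_14 = 2674440.
Stack-sortable permutations are exactly the 231-avoiding ones, counted by C_n; here n = 3. So Y = C_3 = 5.
X − Y = 2674440 − 5 = 2674435.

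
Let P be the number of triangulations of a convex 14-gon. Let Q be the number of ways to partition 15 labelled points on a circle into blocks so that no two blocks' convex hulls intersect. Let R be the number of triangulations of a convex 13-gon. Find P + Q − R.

9844071

The number of triangulations of a 14-gon is the Catalan number C_12 (index = sides − 2). So P = C_12 = 208012.
The non-crossing partitions of [15] form a lattice of size C_15. So Q = C_15 = 9694845.
Triangulations of a convex m-gon are counted by C_{m−2}; with m = 13 this is C_11. So R = C_11 = 58786.
P + Q − R = 208012 + 9694845 − 58786 = 9844071.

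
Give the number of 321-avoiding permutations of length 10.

Permutations of [n] avoiding any single length-3 pattern are counted by C_n; here n = 10.
C_10 = 16796.

16796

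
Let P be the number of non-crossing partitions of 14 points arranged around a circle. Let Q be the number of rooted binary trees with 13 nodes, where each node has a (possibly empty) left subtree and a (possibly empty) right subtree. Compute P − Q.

1931540

The non-crossing partitions of [14] form a lattice of size C_14. So P = C_14 = 2674440.
Binary trees (left/right distinguished) on n nodes are counted by C_n; here n = 13. So Q = C_13 = 742900.
P − Q = 2674440 − 742900 = 1931540.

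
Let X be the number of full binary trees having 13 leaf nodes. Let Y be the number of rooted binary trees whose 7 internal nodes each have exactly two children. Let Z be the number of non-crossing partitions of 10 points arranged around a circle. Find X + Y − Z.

A full binary tree with L leaves has L−1 internal nodes and is counted by C_{L−1}; L = 13 gives C_12. So X = C_12 = 208012.
Full binary trees with n internal nodes are counted by C_n; here n = 7. So Y = C_7 = 429.
Non-crossing partitions of an n-element set are counted by C_n; here n = 10. So Z = C_10 = 16796.
X + Y − Z = 208012 + 429 − 16796 = 191645.

191645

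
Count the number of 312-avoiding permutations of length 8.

1430

For any fixed pattern of length 3, the pattern-avoiding permutations of [8] number C_8.
C_8 = C_7 · 2(2·7+1)/(7+2) = 429 · 30/9 = 1430.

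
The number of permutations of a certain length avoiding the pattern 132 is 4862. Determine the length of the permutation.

Permutations of [n] avoiding a fixed length-3 pattern are counted by C_n. Since C_9 = 4862, the index is 9.

9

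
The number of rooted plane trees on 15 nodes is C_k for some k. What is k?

Rooted ordered (plane) trees on m nodes have m−1 edges and are counted by C_{m−1}; m = 15 gives C_14.

14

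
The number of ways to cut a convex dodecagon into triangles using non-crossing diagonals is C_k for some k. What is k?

10

The number of triangulations of a 12-gon is the Catalan number C_10 (index = sides − 2).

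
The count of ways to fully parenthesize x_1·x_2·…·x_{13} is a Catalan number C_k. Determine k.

12

Ways to associate a product of 13 factors correspond to binary trees on 13 leaves, so the count is C_12.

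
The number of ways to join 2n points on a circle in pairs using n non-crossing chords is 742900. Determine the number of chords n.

13

Non-crossing pairings of 2n points on a circle are counted by C_n, and C_13 = 742900.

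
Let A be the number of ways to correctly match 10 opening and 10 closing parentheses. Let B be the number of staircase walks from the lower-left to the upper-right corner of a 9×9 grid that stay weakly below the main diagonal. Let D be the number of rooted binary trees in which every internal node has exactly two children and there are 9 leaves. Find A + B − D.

20228

A balanced arrangement of 10 bracket pairs is a Dyck word of semilength 10, so the count is C_10. So A = C_10 = 16796.
Sub-diagonal monotone paths from (0,0) to (9,9) biject with Dyck paths of semilength 9, giving C_9. So B = C_9 = 4862.
Full binary trees with 9 leaves have 9−1 = 8 internal nodes, so there are C_8 of them. So D = C_8 = 1430.
A + B − D = 16796 + 4862 − 1430 = 20228.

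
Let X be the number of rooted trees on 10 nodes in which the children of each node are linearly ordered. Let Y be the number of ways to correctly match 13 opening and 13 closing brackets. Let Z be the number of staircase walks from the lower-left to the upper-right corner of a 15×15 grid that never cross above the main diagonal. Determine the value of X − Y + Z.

8956807

Rooted ordered (plane) trees on m nodes have m−1 edges and are counted by C_{m−1}; m = 10 gives C_9. So X = C_9 = 4862.
Balanced strings of n pairs of brackets are counted by C_n; here n = 13. So Y = C_13 = 742900.
Sub-diagonal monotone paths from (0,0) to (15,15) biject with Dyck paths of semilength 15, giving C_15. So Z = C_15 = 9694845.
X − Y + Z = 4862 − 742900 + 9694845 = 8956807.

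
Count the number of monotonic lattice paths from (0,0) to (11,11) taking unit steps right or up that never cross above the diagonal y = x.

58786

Monotone paths in an n×n grid that stay weakly below the diagonal are counted by C_n; here n = 11.
C_11 = 58786.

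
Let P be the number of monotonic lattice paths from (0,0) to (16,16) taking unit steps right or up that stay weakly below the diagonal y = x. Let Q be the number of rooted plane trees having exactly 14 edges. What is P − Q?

Monotone paths in an n×n grid that stay weakly below the diagonal are counted by C_n; here n = 16. So P = C_16 = 35357670.
A rooted plane tree with 14 edges has 15 nodes, and the count is C_14. So Q = C_14 = 2674440.
P − Q = 35357670 − 2674440 = 32683230.

32683230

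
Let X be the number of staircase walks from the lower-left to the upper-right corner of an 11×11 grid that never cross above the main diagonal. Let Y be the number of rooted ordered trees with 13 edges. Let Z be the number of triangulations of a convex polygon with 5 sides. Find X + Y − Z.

Monotone paths in an n×n grid that stay weakly below the diagonal are counted by C_n; here n = 11. So X = C_11 = 58786.
A rooted plane tree with 13 edges has 14 nodes, and the count is C_13. So Y = C_13 = 742900.
Triangulations of a convex m-gon are counted by C_{m−2}; with m = 5 this is C_3. So Z = C_3 = 5.
X + Y − Z = 58786 + 742900 − 5 = 801681.

801681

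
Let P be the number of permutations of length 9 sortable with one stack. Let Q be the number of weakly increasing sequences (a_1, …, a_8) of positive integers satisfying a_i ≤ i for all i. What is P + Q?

6292

By Knuth's characterisation, the stack-sortable permutations of length 9 are the 231-avoiders, numbering C_9. So P = C_9 = 4862.
Weakly increasing sequences with a_i ≤ i biject with Dyck paths of semilength 8, so there are C_8. So Q = C_8 = 1430.
P + Q = 4862 + 1430 = 6292.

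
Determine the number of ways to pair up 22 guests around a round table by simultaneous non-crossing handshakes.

With 22 = 2·11 people, non-crossing handshake pairings are non-crossing perfect matchings on a circle, counted by C_11.
C_11 = C(22,11)/12 = 705432/12 = 58786.

58786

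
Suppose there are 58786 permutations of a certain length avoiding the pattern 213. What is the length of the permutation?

11

Permutations of [n] avoiding a fixed length-3 pattern are counted by C_n. Since C_11 = 58786, the index is 11.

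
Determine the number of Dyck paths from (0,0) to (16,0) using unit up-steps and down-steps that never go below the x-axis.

1430

Paths of 8 up- and 8 down-steps that never dip below the axis are Dyck paths; their count is C_8.
C_8 = C_7 · 2(2·7+1)/(7+2) = 429 · 30/9 = 1430.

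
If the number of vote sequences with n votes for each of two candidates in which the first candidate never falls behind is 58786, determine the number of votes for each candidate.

11

Such ballot sequences with n votes each are counted by C_n, and C_11 = 58786.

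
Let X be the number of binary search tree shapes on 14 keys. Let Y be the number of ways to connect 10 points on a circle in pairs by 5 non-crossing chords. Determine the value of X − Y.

Binary trees (left/right distinguished) on n nodes are counted by C_n; here n = 14. So X = C_14 = 2674440.
Pairing 10 circle points by 5 non-crossing chords gives C_5 matchings. So Y = C_5 = 42.
X − Y = 2674440 − 42 = 2674398.

2674398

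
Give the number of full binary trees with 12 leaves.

Full binary trees with 12 leaves have 12−1 = 11 internal nodes, so there are C_11 of them.
C_11 = 58786.

58786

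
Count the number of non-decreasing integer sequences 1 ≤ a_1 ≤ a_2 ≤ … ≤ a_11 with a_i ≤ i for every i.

58786

Weakly increasing sequences with a_i ≤ i biject with Dyck paths of semilength 11, so there are C_11.
C_11 = C(22,11)/12 = 705432/12 = 58786.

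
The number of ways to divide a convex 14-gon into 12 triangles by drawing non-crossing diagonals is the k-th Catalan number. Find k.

12

The number of triangulations of a 14-gon is the Catalan number C_12 (index = sides − 2).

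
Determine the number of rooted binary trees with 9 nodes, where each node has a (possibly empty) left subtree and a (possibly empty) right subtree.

4862

Binary trees (left/right distinguished) on n nodes are counted by C_n; here n = 9.
C_9 = C(18,9)/10 = 48620/10 = 4862.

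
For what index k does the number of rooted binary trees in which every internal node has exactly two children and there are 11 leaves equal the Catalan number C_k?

Full binary trees with 11 leaves have 11−1 = 10 internal nodes, so there are C_10 of them.

10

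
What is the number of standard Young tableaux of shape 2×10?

Standard Young tableaux of shape 2×n are counted by C_n; here n = 10.
C_10 = 16796.

16796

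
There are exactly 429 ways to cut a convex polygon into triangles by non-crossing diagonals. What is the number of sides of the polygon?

Triangulations of a convex m-gon are counted by C_{m−2}. Since C_7 = 429, the index is 7.
So m − 2 = 7, giving m = 9 sides.

9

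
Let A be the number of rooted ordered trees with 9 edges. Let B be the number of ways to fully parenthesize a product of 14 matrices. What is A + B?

Rooted ordered trees with n edges are counted by C_n; here n = 9. So A = C_9 = 4862.
Ways to associate a product of 14 factors correspond to binary trees on 14 leaves, so the count is C_13. So B = C_13 = 742900.
A + B = 4862 + 742900 = 747762.

747762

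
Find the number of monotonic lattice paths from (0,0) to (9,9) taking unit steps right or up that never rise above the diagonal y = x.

Monotone paths in an n×n grid that stay weakly below the diagonal are counted by C_n; here n = 9.
C_9 = C_8 · 2(2·8+1)/(8+2) = 1430 · 34/10 = 4862.

4862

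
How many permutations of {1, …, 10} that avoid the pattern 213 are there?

16796

Permutations of [n] avoiding any single length-3 pattern are counted by C_n; here n = 10.
C_10 = C(20,10)/11 = 184756/11 = 16796.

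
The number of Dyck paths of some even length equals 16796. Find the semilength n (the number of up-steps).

Dyck paths of semilength n are counted by C_n. The Catalan number equal to 16796 is C_10.

10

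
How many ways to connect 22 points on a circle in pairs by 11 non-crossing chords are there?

58786

Pairing 22 circle points by 11 non-crossing chords gives C_11 matchings.
C_11 = 58786.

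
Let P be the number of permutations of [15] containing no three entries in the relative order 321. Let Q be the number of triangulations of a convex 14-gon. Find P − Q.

9486833

For any fixed pattern of length 3, the pattern-avoiding permutations of [15] number C_15. So P = C_15 = 9694845.
The number of triangulations of a 14-gon is the Catalan number C_12 (index = sides − 2). So Q = C_12 = 208012.
P − Q = 9694845 − 208012 = 9486833.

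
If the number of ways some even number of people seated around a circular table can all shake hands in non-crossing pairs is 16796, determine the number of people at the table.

20

Non-crossing handshake pairings of 2n people are counted by C_n, and C_10 = 16796.
So n = 10, and there are 2n = 20 people.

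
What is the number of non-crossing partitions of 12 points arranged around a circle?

208012

Non-crossing partitions of an n-element set are counted by C_n; here n = 12.
C_12 = C_11 · 2(2·11+1)/(11+2) = 58786 · 46/13 = 208012.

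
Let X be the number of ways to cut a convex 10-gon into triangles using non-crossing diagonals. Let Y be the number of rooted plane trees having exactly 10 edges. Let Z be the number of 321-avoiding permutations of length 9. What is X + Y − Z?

Triangulations of a convex m-gon are counted by C_{m−2}; with m = 10 this is C_8. So X = C_8 = 1430.
Rooted ordered trees with n edges are counted by C_n; here n = 10. So Y = C_10 = 16796.
Permutations of [n] avoiding any single length-3 pattern are counted by C_n; here n = 9. So Z = C_9 = 4862.
X + Y − Z = 1430 + 16796 − 4862 = 13364.

13364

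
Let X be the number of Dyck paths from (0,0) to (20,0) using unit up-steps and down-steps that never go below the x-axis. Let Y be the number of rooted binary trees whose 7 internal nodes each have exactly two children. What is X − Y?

16367

A Dyck path with 10 up-steps and 10 down-steps has semilength 10, so there are C_10 of them. So X = C_10 = 16796.
Full binary trees with n internal nodes are counted by C_n; here n = 7. So Y = C_7 = 429.
X − Y = 16796 − 429 = 16367.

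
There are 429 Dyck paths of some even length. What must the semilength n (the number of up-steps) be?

Dyck paths of semilength n are counted by C_n, and C_7 = 429.

7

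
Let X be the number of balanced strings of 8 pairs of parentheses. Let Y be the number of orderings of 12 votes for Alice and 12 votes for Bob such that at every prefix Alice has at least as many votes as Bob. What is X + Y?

209442

A balanced arrangement of 8 bracket pairs is a Dyck word of semilength 8, so the count is C_8. So X = C_8 = 1430.
Ballot sequences with n votes each where one side never trails are Dyck words, counted by C_n; here n = 12. So Y = C_12 = 208012.
X + Y = 1430 + 208012 = 209442.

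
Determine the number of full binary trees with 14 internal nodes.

Full binary trees with n internal nodes are counted by C_n; here n = 14.
C_14 = C_13 · 2(2·13+1)/(13+2) = 742900 · 54/15 = 2674440.

2674440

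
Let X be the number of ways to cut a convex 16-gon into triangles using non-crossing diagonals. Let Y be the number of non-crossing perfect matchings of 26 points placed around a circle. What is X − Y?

1931540

The number of triangulations of a 16-gon is the Catalan number C_14 (index = sides − 2). So X = C_14 = 2674440.
Non-crossing perfect matchings of 2n points on a circle are counted by C_n; with 26 points, n = 13. So Y = C_13 = 742900.
X − Y = 2674440 − 742900 = 1931540.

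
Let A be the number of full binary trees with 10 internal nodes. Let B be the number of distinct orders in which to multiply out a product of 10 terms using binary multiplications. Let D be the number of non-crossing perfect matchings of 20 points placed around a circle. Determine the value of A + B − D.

4862

The number of full binary trees on 10 internal nodes is the Catalan number C_10. So A = C_10 = 16796.
Bracketing 10 factors into binary products is counted by C_{10−1} = C_9. So B = C_9 = 4862.
Pairing 20 circle points by 10 non-crossing chords gives C_10 matchings. So D = C_10 = 16796.
A + B − D = 16796 + 4862 − 16796 = 4862.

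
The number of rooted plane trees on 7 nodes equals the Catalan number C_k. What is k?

6

A rooted plane tree on 7 nodes has 6 edges, and such trees are counted by C_6.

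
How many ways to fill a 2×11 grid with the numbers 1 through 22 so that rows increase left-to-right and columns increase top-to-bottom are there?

58786

By the hook-length formula (or a Dyck-path bijection), SYT of shape 2×11 number C_11.
C_11 = C_10 · 2(2·10+1)/(10+2) = 16796 · 42/12 = 58786.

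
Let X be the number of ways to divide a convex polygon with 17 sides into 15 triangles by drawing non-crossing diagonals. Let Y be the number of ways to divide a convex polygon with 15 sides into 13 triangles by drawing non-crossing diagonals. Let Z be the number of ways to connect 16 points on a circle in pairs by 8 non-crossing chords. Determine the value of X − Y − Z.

8950515

A convex 17-gon is triangulated into 15 triangles, and the number of such triangulations is the Catalan number C_{17−2} = C_15. So X = C_15 = 9694845.
The number of triangulations of a 15-gon is the Catalan number C_13 (index = sides − 2). So Y = C_13 = 742900.
Non-crossing perfect matchings of 2n points on a circle are counted by C_n; with 16 points, n = 8. So Z = C_8 = 1430.
X − Y − Z = 9694845 − 742900 − 1430 = 8950515.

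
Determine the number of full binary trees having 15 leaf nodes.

Full binary trees with 15 leaves have 15−1 = 14 internal nodes, so there are C_14 of them.
C_14 = 2674440.

2674440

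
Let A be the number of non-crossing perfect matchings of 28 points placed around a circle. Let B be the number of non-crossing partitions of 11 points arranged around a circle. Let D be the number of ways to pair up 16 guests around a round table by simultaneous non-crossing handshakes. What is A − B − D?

2614224

Pairing 28 circle points by 14 non-crossing chords gives C_14 matchings. So A = C_14 = 2674440.
Non-crossing partitions of an n-element set are counted by C_n; here n = 11. So B = C_11 = 58786.
Non-crossing handshake pairings of 2n people are counted by C_n; 16 people gives n = 8. So D = C_8 = 1430.
A − B − D = 2674440 − 58786 − 1430 = 2614224.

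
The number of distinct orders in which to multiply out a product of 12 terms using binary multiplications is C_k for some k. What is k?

11

Parenthesizations of m factors correspond to full binary trees with m leaves, counted by C_{m−1}; m = 12 gives C_11.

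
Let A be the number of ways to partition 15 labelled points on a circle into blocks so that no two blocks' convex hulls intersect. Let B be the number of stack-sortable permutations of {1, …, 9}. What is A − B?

9689983

Non-crossing partitions of an n-element set are counted by C_n; here n = 15. So A = C_15 = 9694845.
By Knuth's characterisation, the stack-sortable permutations of length 9 are the 231-avoiders, numbering C_9. So B = C_9 = 4862.
A − B = 9694845 − 4862 = 9689983.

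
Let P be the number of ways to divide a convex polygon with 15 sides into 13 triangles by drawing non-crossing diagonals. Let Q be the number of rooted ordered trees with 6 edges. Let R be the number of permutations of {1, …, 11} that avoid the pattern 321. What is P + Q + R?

801818

A convex 15-gon is triangulated into 13 triangles, and the number of such triangulations is the Catalan number C_{15−2} = C_13. So P = C_13 = 742900.
A rooted plane tree with 6 edges has 7 nodes, and the count is C_6. So Q = C_6 = 132.
For any fixed pattern of length 3, the pattern-avoiding permutations of [11] number C_11. So R = C_11 = 58786.
P + Q + R = 742900 + 132 + 58786 = 801818.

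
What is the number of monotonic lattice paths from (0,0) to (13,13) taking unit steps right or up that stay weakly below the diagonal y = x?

Monotone paths in an n×n grid that stay weakly below the diagonal are counted by C_n; here n = 13.
C_13 = C(26,13)/14 = 10400600/14 = 742900.

742900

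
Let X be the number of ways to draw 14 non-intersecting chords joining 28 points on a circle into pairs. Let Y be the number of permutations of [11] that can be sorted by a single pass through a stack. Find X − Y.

2615654

Non-crossing perfect matchings of 2n points on a circle are counted by C_n; with 28 points, n = 14. So X = C_14 = 2674440.
Stack-sortable permutations are exactly the 231-avoiding ones, counted by C_n; here n = 11. So Y = C_11 = 58786.
X − Y = 2674440 − 58786 = 2615654.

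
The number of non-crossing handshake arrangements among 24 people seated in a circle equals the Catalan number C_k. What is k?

With 24 = 2·12 people, non-crossing handshake pairings are non-crossing perfect matchings on a circle, counted by C_12.

12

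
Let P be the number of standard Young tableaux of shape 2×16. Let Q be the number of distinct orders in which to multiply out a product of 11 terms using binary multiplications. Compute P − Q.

By the hook-length formula (or a Dyck-path bijection), SYT of shape 2×16 number C_16. So P = C_16 = 35357670.
Parenthesizations of m factors correspond to full binary trees with m leaves, counted by C_{m−1}; m = 11 gives C_10. So Q = C_10 = 16796.
P − Q = 35357670 − 16796 = 35340874.

35340874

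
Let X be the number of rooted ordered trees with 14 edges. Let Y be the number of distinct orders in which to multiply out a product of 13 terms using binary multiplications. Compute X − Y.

A rooted plane tree with 14 edges has 15 nodes, and the count is C_14. So X = C_14 = 2674440.
Parenthesizations of m factors correspond to full binary trees with m leaves, counted by C_{m−1}; m = 13 gives C_12. So Y = C_12 = 208012.
X − Y = 2674440 − 208012 = 2466428.

2466428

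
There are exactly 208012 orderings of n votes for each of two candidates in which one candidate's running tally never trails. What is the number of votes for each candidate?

12

Such ballot sequences with n votes each are counted by C_n. Since C_12 = 208012, the index is 12.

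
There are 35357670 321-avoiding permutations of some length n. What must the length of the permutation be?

16

Permutations of [n] avoiding a fixed length-3 pattern are counted by C_n. Since C_16 = 35357670, the index is 16.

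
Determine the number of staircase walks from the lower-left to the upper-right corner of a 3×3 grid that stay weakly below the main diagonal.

Monotone paths in an n×n grid that stay weakly below the diagonal are counted by C_n; here n = 3.
C_3 = C(6,3)/4 = 20/4 = 5.

5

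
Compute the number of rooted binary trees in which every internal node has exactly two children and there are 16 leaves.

A full binary tree with L leaves has L−1 internal nodes and is counted by C_{L−1}; L = 16 gives C_15.
C_15 = C(30,15)/16 = 155117520/16 = 9694845.

9694845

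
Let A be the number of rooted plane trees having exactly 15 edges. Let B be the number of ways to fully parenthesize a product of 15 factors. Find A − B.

7020405

Rooted ordered trees with n edges are counted by C_n; here n = 15. So A = C_15 = 9694845.
Bracketing 15 factors into binary products is counted by C_{15−1} = C_14. So B = C_14 = 2674440.
A − B = 9694845 − 2674440 = 7020405.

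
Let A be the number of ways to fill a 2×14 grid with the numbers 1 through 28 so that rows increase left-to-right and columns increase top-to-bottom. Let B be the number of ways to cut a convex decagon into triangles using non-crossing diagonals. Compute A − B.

Standard Young tableaux of shape 2×n are counted by C_n; here n = 14. So A = C_14 = 2674440.
The number of triangulations of a 10-gon is the Catalan number C_8 (index = sides − 2). So B = C_8 = 1430.
A − B = 2674440 − 1430 = 2673010.

2673010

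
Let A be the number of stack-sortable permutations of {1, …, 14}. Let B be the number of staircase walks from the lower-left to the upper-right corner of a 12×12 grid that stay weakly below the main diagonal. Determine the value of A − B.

By Knuth's characterisation, the stack-sortable permutations of length 14 are the 231-avoiders, numbering C_14. So A = C_14 = 2674440.
Sub-diagonal monotone paths from (0,0) to (12,12) biject with Dyck paths of semilength 12, giving C_12. So B = C_12 = 208012.
A − B = 2674440 − 208012 = 2466428.

2466428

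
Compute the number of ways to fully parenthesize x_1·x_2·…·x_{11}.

Parenthesizations of m factors correspond to full binary trees with m leaves, counted by C_{m−1}; m = 11 gives C_10.
C_10 = 16796.

16796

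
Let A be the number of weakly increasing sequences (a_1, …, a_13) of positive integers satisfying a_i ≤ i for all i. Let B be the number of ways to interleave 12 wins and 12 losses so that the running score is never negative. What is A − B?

Such sub-staircase sequences of length n are counted by C_n; here n = 13. So A = C_13 = 742900.
Ballot sequences with n votes each where one side never trails are Dyck words, counted by C_n; here n = 12. So B = C_12 = 208012.
A − B = 742900 − 208012 = 534888.

534888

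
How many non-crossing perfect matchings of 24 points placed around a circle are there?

208012

Pairing 24 circle points by 12 non-crossing chords gives C_12 matchings.
C_12 = C(24,12)/13 = 2704156/13 = 208012.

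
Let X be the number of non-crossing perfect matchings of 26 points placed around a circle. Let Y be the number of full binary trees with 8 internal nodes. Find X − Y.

741470

Non-crossing perfect matchings of 2n points on a circle are counted by C_n; with 26 points, n = 13. So X = C_13 = 742900.
Full binary trees with n internal nodes are counted by C_n; here n = 8. So Y = C_8 = 1430.
X − Y = 742900 − 1430 = 741470.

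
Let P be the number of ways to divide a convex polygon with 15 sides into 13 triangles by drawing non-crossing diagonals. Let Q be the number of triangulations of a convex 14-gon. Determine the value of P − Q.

Triangulations of a convex m-gon are counted by C_{m−2}; with m = 15 this is C_13. So P = C_13 = 742900.
The number of triangulations of a 14-gon is the Catalan number C_12 (index = sides − 2). So Q = C_12 = 208012.
P − Q = 742900 − 208012 = 534888.

534888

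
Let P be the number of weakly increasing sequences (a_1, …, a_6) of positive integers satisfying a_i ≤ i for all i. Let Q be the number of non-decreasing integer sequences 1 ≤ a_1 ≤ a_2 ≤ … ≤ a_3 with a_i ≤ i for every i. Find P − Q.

Weakly increasing sequences with a_i ≤ i biject with Dyck paths of semilength 6, so there are C_6. So P = C_6 = 132.
Weakly increasing sequences with a_i ≤ i biject with Dyck paths of semilength 3, so there are C_3. So Q = C_3 = 5.
P − Q = 132 − 5 = 127.

127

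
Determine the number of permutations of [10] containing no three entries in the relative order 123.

For any fixed pattern of length 3, the pattern-avoiding permutations of [10] number C_10.
C_10 = C(20,10)/11 = 184756/11 = 16796.

16796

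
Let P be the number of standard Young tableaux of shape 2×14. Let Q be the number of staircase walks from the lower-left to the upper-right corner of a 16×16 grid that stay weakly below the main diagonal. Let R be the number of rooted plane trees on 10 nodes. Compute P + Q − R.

By the hook-length formula (or a Dyck-path bijection), SYT of shape 2×14 number C_14. So P = C_14 = 2674440.
Sub-diagonal monotone paths from (0,0) to (16,16) biject with Dyck paths of semilength 16, giving C_16. So Q = C_16 = 35357670.
A rooted plane tree on 10 nodes has 9 edges, and such trees are counted by C_9. So R = C_9 = 4862.
P + Q − R = 2674440 + 35357670 − 4862 = 38027248.

38027248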